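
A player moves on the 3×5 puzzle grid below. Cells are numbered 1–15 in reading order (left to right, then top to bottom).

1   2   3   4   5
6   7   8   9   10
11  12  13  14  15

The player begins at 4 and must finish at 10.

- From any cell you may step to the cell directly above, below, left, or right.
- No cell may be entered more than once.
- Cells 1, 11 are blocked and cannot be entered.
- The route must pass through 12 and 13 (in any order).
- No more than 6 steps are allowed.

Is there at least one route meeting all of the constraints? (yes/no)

no

Even ignoring the no-revisit rule, getting from 4 to 10, taking the cheapest ordering 4 → 12 → 13 → 10 needs at least 4 + 1 + 3 = 8 moves (Manhattan distance per leg), which exceeds the 6-move limit.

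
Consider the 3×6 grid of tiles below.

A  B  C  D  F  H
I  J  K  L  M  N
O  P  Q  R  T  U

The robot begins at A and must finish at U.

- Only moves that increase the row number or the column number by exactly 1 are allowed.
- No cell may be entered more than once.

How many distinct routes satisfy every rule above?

A right/down-only route from A to U makes exactly 2 down-moves and 5 right-moves in some order.
With no other constraints that would be C(7,2) = 21 routes.
That gives 21 routes.

21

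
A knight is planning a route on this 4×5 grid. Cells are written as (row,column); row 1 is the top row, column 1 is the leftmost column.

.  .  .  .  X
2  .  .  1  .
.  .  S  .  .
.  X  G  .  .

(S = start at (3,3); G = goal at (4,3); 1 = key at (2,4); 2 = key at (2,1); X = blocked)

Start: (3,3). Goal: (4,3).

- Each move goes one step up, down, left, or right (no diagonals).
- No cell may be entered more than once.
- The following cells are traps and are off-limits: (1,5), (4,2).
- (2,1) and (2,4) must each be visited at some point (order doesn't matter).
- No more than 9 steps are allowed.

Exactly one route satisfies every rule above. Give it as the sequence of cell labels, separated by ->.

Any route must reach (2,1) and (2,4) and still end at (4,3) within 9 moves, so the order of the required stops is forced.
Route from (3,3): left 2 to (3,1), up 1 to (2,1), right 3 to (2,4), down 2 to (4,4), left 1 to (4,3) — 9 moves in all.
Check: all required cells visited; 9 ≤ 9 moves.

(3,3) -> (3,2) -> (3,1) -> (2,1) -> (2,2) -> (2,3) -> (2,4) -> (3,4) -> (4,4) -> (4,3)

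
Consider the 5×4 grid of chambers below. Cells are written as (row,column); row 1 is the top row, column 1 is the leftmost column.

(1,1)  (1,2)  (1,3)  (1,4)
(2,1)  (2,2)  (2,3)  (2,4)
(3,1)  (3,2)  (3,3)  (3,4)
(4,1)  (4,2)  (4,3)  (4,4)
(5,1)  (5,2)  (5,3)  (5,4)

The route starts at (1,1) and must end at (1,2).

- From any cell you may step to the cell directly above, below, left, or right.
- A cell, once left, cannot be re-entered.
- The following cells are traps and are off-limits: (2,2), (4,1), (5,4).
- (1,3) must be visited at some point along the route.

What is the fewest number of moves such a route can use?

7

Any route passes through (1,3) somewhere between (1,1) and (1,2). Summing Manhattan distances along the two legs ((1,1) → (1,3) → (1,2)) gives a lower bound of 2 + 1 = 3 moves.
The shortest route satisfying every rule uses 7 moves: (1,1) → (2,1) → (3,1) → (3,2) → (3,3) → (2,3) → (1,3) → (1,2).
The no-revisit rule (legs can't share cells) pushes the minimum above the 3-move bound; an exhaustive check rules out every length from 3 to 6 (on a 4-connected grid the length of any start-to-goal walk has the same parity as the Manhattan bound, so only lengths 3, 5, 7, … need checking), leaving 7 as the minimum.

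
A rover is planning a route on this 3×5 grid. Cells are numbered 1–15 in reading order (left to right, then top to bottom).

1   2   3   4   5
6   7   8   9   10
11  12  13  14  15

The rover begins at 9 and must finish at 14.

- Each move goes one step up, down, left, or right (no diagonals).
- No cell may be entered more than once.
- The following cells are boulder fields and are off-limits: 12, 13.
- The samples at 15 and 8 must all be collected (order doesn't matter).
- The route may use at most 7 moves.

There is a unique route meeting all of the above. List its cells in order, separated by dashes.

9 - 8 - 3 - 4 - 5 - 10 - 15 - 14

The budget equals the shortest possible length, so every move has to be on a shortest route through the required cells.
Route from 9: left 1 to 8, up 1 to 3, right 2 to 5, down 2 to 15, left 1 to 14 — 7 moves in all.
Check: all required cells visited; 7 ≤ 7 moves.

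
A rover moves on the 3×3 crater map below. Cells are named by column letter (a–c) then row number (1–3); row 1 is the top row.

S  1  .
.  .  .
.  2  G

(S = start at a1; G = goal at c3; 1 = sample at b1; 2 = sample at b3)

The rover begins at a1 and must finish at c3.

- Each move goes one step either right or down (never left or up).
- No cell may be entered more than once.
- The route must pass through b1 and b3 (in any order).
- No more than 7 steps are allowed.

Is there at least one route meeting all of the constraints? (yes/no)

One route that works: a1 → b1 → b2 → b3 → c3.

yes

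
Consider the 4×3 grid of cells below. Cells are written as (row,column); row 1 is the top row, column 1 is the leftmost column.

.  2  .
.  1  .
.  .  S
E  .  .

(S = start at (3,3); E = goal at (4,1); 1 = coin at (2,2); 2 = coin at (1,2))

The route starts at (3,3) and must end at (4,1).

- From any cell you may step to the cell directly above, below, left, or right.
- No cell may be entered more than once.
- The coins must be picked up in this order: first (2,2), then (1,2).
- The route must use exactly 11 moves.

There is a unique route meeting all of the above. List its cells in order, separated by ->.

(3,3) -> (4,3) -> (4,2) -> (3,2) -> (2,2) -> (2,3) -> (1,3) -> (1,2) -> (1,1) -> (2,1) -> (3,1) -> (4,1)

The waypoints must appear in the order (2,2), (1,2), with no cell reused.
Route from (3,3): down 1 to (4,3), left 1 to (4,2), up 2 to (2,2), right 1 to (2,3), up 1 to (1,3), left 2 to (1,1), down 3 to (4,1) — 11 moves in all.
Check: order respected (1 at step 4, 2 at step 7); 11 moves as required.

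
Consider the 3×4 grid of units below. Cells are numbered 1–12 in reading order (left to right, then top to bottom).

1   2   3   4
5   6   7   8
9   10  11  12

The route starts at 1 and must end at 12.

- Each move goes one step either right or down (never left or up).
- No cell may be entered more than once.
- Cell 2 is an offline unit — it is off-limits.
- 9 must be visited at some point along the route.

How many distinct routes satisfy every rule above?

1

A right/down-only route from 1 to 12 makes exactly 2 down-moves and 3 right-moves in some order.
With no other constraints that would be C(5,2) = 10 routes.
Split at 9 and multiply the segment counts (each segment already excludes blocked cells): 1→9: 1; 9→12: 1; product = 1.
That gives 1 route.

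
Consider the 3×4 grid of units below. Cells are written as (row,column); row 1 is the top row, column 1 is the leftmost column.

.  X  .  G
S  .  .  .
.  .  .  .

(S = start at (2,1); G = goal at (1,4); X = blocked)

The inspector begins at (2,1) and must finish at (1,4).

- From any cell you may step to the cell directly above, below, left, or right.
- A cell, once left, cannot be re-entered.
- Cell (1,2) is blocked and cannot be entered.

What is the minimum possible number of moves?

The Manhattan distance from (2,1) to (1,4) is |2−1| + |1−4| = 4, so at least 4 moves are needed.
A route of 4 moves achieves this: (2,1) → (2,2) → (2,3) → (1,3) → (1,4).
Since 4 matches the lower bound, it is optimal.

4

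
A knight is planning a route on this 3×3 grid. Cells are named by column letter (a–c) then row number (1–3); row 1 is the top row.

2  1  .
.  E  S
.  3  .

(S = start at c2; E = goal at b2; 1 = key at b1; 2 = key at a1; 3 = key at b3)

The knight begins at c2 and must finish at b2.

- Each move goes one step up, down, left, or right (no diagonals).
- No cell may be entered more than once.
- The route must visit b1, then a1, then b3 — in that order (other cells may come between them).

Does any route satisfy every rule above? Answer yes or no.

yes

One route that works: c2 → c1 → b1 → a1 → a2 → a3 → b3 → b2.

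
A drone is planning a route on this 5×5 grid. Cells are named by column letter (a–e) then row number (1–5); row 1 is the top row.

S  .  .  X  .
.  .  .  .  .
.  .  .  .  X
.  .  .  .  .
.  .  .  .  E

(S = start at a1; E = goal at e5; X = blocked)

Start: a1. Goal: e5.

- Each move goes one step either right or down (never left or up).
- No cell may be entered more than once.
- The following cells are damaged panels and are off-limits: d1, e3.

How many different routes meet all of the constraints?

53

A right/down-only route from a1 to e5 makes exactly 4 down-moves and 4 right-moves in some order.
With no other constraints that would be C(8,4) = 70 routes.
Subtract routes through each blocked cell (inclusion–exclusion for overlaps): − through d1: 5 − through e3: 15 + through d1&e3: 3 → 53.
That gives 53 routes.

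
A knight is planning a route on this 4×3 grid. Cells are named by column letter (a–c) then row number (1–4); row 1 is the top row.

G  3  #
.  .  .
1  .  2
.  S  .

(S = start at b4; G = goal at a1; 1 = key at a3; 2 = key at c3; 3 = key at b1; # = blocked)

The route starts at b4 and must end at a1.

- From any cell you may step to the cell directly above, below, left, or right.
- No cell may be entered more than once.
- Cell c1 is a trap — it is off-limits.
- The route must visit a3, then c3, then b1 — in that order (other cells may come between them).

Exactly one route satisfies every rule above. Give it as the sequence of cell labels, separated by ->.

The waypoints must appear in the order a3, c3, b1, with no cell reused.
Route from b4: left to a4, up to a3, 2× right (reaching c3), up to c2, left to b2, up to b1, left to a1 — 8 moves in all.
Check: order respected (1 at step 2, 2 at step 4, 3 at step 7).

b4 -> a4 -> a3 -> b3 -> c3 -> c2 -> b2 -> b1 -> a1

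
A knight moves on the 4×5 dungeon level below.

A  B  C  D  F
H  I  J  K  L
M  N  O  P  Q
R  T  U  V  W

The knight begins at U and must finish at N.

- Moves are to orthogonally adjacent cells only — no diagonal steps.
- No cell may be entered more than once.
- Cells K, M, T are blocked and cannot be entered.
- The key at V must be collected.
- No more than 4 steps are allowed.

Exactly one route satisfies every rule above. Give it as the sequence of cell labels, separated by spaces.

U V P O N

The 4-move cap with required stops at V leaves no slack for detours.
Route from U: right to V, up to P, 2× left (reaching N) — 4 moves in all.
Check: all required cells visited; 4 ≤ 4 moves.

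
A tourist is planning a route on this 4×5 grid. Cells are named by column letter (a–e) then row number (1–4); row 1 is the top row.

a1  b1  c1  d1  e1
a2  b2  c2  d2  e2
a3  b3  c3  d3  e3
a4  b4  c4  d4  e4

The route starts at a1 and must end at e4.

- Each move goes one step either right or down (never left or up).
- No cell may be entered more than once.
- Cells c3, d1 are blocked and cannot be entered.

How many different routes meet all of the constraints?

13

A right/down-only route from a1 to e4 makes exactly 3 down-moves and 4 right-moves in some order.
With no other constraints that would be C(7,3) = 35 routes.
Subtract routes through each blocked cell (inclusion–exclusion for overlaps): − through d1: 4 − through c3: 18 → 13.
That gives 13 routes.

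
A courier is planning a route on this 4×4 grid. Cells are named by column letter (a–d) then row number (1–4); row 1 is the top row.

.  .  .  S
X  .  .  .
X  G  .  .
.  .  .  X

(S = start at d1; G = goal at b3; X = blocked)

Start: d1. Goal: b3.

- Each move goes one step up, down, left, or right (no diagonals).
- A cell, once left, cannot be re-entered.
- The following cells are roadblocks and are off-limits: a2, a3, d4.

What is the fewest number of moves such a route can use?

The Manhattan distance from d1 to b3 is |1−3| + |4−2| = 4, so at least 4 moves are needed.
A route of 4 moves achieves this: d1 → d2 → d3 → c3 → b3.
Since 4 matches the lower bound, it is optimal.

4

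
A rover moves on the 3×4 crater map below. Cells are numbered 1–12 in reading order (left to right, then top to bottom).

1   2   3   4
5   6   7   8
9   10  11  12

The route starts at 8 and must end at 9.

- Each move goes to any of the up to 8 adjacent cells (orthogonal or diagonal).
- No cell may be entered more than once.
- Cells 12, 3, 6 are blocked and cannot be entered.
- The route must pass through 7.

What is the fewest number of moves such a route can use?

3

Any route passes through 7 somewhere between 8 and 9. Summing Chebyshev distances along the two legs (8 → 7 → 9) gives a lower bound of 1 + 2 = 3 moves.
A route of 3 moves achieves this: 8 → 7 → 10 → 9.
Since 3 matches the lower bound, it is optimal.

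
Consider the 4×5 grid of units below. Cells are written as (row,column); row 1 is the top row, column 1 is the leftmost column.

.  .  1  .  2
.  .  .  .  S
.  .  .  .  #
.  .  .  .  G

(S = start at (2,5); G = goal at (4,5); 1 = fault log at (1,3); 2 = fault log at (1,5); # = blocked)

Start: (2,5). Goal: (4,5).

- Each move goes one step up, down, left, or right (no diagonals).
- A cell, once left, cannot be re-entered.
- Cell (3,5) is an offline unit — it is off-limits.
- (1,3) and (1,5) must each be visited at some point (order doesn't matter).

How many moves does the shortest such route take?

Any route passes through (1,3) and (1,5) in some order between (2,5) and (4,5). Summing Manhattan distances along each leg and taking the cheapest ordering ((2,5) → (1,3) → (1,5) → (4,5)) gives a lower bound of 3 + 2 + 3 = 8 moves.
A route of 8 moves achieves this: (2,5) → (1,5) → (1,4) → (1,3) → (2,3) → (3,3) → (4,3) → (4,4) → (4,5).
Since 8 matches the lower bound, it is optimal.

8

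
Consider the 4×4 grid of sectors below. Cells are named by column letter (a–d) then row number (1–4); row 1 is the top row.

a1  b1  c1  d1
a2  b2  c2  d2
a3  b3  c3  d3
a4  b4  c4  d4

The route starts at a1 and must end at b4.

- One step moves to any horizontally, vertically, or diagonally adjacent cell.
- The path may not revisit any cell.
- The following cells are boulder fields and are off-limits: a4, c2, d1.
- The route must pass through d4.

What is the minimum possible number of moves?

5

Any route passes through d4 somewhere between a1 and b4. Summing Chebyshev distances along the two legs (a1 → d4 → b4) gives a lower bound of 3 + 2 = 5 moves.
A route of 5 moves achieves this: a1 → b2 → c3 → d4 → c4 → b4.
Since 5 matches the lower bound, it is optimal.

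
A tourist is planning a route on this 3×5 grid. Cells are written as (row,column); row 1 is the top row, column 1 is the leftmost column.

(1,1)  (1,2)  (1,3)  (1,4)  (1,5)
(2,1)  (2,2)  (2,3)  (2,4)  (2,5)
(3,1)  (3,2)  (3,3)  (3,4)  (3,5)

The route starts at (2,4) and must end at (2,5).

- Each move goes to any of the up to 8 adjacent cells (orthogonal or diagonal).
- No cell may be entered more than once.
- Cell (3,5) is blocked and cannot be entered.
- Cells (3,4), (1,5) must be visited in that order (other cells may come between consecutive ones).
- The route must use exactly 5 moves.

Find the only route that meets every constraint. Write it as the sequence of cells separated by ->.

The waypoints must appear in the order (3,4), (1,5), with no cell reused.
Route from (2,4): down to (3,4), up-left to (2,3), up-right to (1,4), right to (1,5), down to (2,5) — 5 moves in all.
Check: order respected ((3,4) at step 1, (1,5) at step 4); 5 moves as required.

(2,4) -> (3,4) -> (2,3) -> (1,4) -> (1,5) -> (2,5)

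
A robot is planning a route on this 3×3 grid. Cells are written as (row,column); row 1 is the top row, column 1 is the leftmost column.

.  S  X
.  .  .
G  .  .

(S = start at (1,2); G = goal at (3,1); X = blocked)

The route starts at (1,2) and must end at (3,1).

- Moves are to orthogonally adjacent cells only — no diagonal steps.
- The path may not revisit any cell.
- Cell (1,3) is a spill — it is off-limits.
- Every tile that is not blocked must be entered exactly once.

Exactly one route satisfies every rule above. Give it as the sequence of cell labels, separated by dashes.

(1,2) - (1,1) - (2,1) - (2,2) - (2,3) - (3,3) - (3,2) - (3,1)

Need to visit all 8 open cells exactly once, starting at (1,2) and ending at (3,1).
Cell (3,3) has only two open neighbours ((2,3) and (3,2)), so the path must pass straight through it: one of those is the cell it's entered from and the other is where it exits.
Route from (1,2): left to (1,1), down to (2,1), 2× right (reaching (2,3)), down to (3,3), 2× left (reaching (3,1)) — 7 moves in all.
Check: all 8 open cells covered.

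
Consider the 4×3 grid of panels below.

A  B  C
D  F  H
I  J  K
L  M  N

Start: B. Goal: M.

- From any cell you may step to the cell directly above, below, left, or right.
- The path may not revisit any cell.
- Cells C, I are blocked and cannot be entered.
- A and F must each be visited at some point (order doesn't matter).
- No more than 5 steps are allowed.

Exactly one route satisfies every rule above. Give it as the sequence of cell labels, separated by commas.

B, A, D, F, J, M

Any route must reach A and F and still end at M within 5 moves, so the order of the required stops is forced.
Route from B: left 1 to A, down 1 to D, right 1 to F, down 2 to M — 5 moves in all.
Check: all required cells visited; 5 ≤ 5 moves.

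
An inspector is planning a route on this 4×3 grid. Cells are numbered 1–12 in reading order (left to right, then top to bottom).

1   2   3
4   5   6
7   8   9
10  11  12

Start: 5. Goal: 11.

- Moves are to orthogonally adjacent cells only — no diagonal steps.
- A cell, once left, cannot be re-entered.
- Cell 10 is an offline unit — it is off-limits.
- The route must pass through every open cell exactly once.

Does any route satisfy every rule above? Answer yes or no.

yes

One route that works: 5 → 8 → 7 → 4 → 1 → 2 → 3 → 6 → 9 → 12 → 11.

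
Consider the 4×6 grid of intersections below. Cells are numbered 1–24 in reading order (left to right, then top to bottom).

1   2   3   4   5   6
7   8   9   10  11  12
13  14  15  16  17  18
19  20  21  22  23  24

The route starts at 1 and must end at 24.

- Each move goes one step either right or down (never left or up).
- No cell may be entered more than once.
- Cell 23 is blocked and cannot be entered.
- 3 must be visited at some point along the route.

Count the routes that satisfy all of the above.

10

A right/down-only route from 1 to 24 makes exactly 3 down-moves and 5 right-moves in some order.
With no other constraints that would be C(8,3) = 56 routes.
Split at 3 and multiply the segment counts (each segment already excludes blocked cells): 1→3: 1; 3→24: 10; product = 10.
That gives 10 routes.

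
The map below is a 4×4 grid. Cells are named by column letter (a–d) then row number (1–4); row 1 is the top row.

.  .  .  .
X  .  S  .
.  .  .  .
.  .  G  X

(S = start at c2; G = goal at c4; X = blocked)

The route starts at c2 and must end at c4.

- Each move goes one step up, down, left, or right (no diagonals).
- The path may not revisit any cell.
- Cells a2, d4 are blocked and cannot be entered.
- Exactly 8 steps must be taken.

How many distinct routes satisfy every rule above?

Need simple routes of exactly 8 moves from c2 to c4 (Manhattan distance 2, so 3 moves are spent on a detour and 3 undoing it).
Enumerating: c2 c1 b1 b2 b3 a3 a4 b4 c4 | c2 c1 d1 d2 d3 c3 b3 b4 c4 | c2 b2 b1 c1 d1 d2 d3 c3 c4 | c2 d2 d1 c1 b1 b2 b3 b4 c4 | c2 d2 d1 c1 b1 b2 b3 c3 c4 | c2 d2 d3 c3 b3 a3 a4 b4 c4.
That gives 6 routes.

6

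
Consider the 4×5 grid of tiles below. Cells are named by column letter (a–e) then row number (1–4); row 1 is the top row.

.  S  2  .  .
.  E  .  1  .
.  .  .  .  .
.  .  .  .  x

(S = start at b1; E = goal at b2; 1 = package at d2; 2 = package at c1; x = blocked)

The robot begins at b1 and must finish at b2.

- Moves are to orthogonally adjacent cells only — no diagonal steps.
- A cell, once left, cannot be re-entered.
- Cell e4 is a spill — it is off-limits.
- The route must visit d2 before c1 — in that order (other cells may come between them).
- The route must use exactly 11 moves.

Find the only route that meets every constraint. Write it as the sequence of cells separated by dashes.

The waypoints must appear in the order d2, c1, with no cell reused.
Route from b1: left to a1, 2× down (reaching a3), 3× right (reaching d3), 2× up (reaching d1), left to c1, down to c2, left to b2 — 11 moves in all.
Check: order respected (1 at step 7, 2 at step 9); 11 moves as required.

b1 - a1 - a2 - a3 - b3 - c3 - d3 - d2 - d1 - c1 - c2 - b2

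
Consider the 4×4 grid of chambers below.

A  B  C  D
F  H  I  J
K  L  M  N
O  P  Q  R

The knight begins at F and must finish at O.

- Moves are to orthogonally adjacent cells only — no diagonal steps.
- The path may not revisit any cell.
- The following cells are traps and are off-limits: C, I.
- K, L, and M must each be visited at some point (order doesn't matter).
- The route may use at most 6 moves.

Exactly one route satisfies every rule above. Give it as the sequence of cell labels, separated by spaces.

The budget equals the shortest possible length, so every move has to be on a shortest route through the required cells.
Route from F: down to K, 2× right (reaching M), down to Q, 2× left (reaching O) — 6 moves in all.
Check: all required cells visited; 6 ≤ 6 moves.

F K L M Q P O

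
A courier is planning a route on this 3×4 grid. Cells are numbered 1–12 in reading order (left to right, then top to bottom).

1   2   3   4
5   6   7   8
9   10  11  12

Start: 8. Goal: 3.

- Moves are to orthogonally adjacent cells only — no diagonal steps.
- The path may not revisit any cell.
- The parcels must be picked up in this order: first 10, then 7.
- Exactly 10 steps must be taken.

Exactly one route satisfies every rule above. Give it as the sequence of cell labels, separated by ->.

The waypoints must appear in the order 10, 7, with no cell reused.
Route from 8: down 1 to 12, left 3 to 9, up 2 to 1, right 1 to 2, down 1 to 6, right 1 to 7, up 1 to 3 — 10 moves in all.
Check: order respected (10 at step 3, 7 at step 9); 10 moves as required.

8 -> 12 -> 11 -> 10 -> 9 -> 5 -> 1 -> 2 -> 6 -> 7 -> 3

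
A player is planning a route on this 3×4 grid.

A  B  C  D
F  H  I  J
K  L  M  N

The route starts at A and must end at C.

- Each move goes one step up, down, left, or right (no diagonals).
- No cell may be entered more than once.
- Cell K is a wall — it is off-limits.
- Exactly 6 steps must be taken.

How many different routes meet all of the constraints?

Need simple routes of exactly 6 moves from A to C (Manhattan distance 2, so 2 moves are spent on a detour and 2 undoing it).
Enumerating: A F H L M I C | A F H I J D C | A B H L M I C | A B H I J D C.
That gives 4 routes.

4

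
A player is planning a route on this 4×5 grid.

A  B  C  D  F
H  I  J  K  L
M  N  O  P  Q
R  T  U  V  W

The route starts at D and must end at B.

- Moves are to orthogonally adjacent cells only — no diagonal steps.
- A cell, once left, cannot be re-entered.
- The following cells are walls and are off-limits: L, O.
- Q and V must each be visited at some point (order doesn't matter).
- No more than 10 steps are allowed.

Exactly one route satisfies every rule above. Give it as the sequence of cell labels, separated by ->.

D -> K -> P -> Q -> W -> V -> U -> T -> N -> I -> B

The 10-move cap with required stops at Q, V leaves no slack for detours.
Route from D: down 2 to P, right 1 to Q, down 1 to W, left 3 to T, up 3 to B — 10 moves in all.
Check: all required cells visited; 10 ≤ 10 moves.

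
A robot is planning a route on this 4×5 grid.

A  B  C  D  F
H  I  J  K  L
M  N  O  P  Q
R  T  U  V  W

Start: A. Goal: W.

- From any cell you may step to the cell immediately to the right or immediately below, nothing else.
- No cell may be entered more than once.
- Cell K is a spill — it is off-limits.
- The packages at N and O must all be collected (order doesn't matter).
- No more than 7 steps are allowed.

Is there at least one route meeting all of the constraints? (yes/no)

yes

One route that works: A → H → M → N → O → U → V → W.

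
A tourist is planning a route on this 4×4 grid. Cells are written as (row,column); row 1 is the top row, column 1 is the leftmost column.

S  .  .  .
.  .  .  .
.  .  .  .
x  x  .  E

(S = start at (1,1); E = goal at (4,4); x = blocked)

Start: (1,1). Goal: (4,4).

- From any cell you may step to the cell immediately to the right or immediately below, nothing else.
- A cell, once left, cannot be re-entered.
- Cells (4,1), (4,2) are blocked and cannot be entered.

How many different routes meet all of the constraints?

16

A right/down-only route from (1,1) to (4,4) makes exactly 3 down-moves and 3 right-moves in some order.
With no other constraints that would be C(6,3) = 20 routes.
Subtract routes through each blocked cell (inclusion–exclusion for overlaps): − through (4,1): 1 − through (4,2): 4 + through (4,1)&(4,2): 1 → 16.
That gives 16 routes.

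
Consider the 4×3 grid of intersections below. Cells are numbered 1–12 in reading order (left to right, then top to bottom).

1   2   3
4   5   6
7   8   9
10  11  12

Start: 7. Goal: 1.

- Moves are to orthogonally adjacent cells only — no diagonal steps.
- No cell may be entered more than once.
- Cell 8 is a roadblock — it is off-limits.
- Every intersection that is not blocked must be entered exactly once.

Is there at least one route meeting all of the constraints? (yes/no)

One route that works: 7 → 10 → 11 → 12 → 9 → 6 → 3 → 2 → 5 → 4 → 1.

yes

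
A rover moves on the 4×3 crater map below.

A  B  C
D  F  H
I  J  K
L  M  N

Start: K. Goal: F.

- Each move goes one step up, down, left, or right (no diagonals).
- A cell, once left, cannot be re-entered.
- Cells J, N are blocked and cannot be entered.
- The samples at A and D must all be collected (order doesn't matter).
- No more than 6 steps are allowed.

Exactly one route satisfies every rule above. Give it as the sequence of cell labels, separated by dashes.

K - H - C - B - A - D - F

The 6-move cap with required stops at A, D leaves no slack for detours.
Route from K: 2× up (reaching C), 2× left (reaching A), down to D, right to F — 6 moves in all.
Check: all required cells visited; 6 ≤ 6 moves.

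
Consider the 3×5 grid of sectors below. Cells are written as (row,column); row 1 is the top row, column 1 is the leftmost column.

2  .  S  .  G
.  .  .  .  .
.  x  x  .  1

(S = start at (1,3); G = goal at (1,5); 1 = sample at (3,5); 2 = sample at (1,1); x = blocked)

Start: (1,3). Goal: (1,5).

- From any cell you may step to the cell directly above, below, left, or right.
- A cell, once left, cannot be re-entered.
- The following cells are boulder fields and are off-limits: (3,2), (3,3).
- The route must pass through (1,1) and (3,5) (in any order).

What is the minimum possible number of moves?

Any route passes through (1,1) and (3,5) in some order between (1,3) and (1,5). Summing Manhattan distances along each leg and taking the cheapest ordering ((1,3) → (1,1) → (3,5) → (1,5)) gives a lower bound of 2 + 6 + 2 = 10 moves.
A route of 10 moves achieves this: (1,3) → (1,2) → (1,1) → (2,1) → (2,2) → (2,3) → (2,4) → (3,4) → (3,5) → (2,5) → (1,5).
Since 10 matches the lower bound, it is optimal.

10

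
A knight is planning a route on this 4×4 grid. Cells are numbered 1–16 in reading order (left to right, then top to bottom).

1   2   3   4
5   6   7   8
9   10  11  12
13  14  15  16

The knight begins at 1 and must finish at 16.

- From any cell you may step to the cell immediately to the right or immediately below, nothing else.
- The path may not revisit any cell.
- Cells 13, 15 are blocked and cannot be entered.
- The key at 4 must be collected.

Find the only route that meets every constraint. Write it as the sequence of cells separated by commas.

Moves only go right or down, so the column and row indices never decrease.
Route from 1: right 3 to 4, down 3 to 16 — 6 moves in all.
Check: all required cells visited.

1, 2, 3, 4, 8, 12, 16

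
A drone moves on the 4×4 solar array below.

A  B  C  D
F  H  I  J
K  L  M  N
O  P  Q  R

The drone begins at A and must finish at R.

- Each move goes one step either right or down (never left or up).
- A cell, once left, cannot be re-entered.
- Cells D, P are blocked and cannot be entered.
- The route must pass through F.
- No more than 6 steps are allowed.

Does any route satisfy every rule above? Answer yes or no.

One route that works: A → F → K → L → M → Q → R.

yes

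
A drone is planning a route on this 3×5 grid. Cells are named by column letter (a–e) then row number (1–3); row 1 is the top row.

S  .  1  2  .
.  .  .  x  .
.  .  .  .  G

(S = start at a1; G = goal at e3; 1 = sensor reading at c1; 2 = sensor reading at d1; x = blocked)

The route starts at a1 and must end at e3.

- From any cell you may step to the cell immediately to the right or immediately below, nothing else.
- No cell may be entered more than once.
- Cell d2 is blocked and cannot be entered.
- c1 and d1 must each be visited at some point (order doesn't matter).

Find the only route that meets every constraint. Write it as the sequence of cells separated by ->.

a1 -> b1 -> c1 -> d1 -> e1 -> e2 -> e3

Moves only go right or down, so the column and row indices never decrease.
Route from a1: 4× right (reaching e1), 2× down (reaching e3) — 6 moves in all.
Check: all required cells visited.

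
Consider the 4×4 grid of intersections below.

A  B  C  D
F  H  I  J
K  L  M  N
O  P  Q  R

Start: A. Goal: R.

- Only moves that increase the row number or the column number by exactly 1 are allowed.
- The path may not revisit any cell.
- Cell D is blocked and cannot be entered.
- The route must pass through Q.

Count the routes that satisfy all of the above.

10

A right/down-only route from A to R makes exactly 3 down-moves and 3 right-moves in some order.
With no other constraints that would be C(6,3) = 20 routes.
Split at Q and multiply the segment counts (each segment already excludes blocked cells): A→Q: 10; Q→R: 1; product = 10.
That gives 10 routes.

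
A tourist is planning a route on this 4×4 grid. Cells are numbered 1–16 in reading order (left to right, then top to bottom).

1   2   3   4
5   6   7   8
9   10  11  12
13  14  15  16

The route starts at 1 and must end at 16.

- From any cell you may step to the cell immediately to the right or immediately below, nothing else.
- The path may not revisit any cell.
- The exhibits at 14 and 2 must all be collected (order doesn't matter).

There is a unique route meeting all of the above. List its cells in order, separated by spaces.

Moves only go right or down, so the column and row indices never decrease.
Route from 1: right 1 to 2, down 3 to 14, right 2 to 16 — 6 moves in all.
Check: all required cells visited.

1 2 6 10 14 15 16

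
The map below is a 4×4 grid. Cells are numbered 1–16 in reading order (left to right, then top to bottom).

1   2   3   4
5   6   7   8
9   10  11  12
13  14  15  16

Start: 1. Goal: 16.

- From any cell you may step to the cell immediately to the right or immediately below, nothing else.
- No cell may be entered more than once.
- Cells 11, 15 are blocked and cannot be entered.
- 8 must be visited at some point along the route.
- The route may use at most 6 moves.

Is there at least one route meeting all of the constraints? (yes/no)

yes

One route that works: 1 → 5 → 6 → 7 → 8 → 12 → 16.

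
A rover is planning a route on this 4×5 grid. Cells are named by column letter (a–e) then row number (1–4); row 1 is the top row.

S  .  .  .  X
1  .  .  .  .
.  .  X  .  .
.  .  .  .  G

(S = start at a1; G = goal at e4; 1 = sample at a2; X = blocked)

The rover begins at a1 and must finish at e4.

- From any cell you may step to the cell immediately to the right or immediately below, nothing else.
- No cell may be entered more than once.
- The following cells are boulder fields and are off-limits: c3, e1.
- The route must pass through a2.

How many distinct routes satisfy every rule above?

A right/down-only route from a1 to e4 makes exactly 3 down-moves and 4 right-moves in some order.
With no other constraints that would be C(7,3) = 35 routes.
Split at a2 and multiply the segment counts (each segment already excludes blocked cells): a1→a2: 1; a2→e4: 6; product = 6.
That gives 6 routes.

6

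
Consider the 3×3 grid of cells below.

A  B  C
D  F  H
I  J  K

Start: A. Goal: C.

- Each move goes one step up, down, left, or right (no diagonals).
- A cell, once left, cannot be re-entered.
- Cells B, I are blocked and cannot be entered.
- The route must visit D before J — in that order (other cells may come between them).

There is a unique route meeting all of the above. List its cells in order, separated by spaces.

A D F J K H C

The waypoints must appear in the order D, J, with no cell reused.
Route from A: down 1 to D, right 1 to F, down 1 to J, right 1 to K, up 2 to C — 6 moves in all.
Check: order respected (D at step 1, J at step 3).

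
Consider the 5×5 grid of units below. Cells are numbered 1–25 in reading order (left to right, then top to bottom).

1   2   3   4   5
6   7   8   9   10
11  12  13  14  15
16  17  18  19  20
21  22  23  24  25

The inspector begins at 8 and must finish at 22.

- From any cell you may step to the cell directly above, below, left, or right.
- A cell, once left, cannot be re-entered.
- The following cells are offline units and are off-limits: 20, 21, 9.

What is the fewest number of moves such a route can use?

The Manhattan distance from 8 to 22 is |2−5| + |3−2| = 4, so at least 4 moves are needed.
A route of 4 moves achieves this: 8 → 13 → 18 → 23 → 22.
Since 4 matches the lower bound, it is optimal.

4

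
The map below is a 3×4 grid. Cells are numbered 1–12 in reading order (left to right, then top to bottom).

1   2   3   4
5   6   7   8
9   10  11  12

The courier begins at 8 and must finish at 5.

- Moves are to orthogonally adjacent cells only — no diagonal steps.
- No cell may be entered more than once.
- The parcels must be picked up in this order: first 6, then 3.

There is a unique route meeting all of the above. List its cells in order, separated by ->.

The waypoints must appear in the order 6, 3, with no cell reused.
Route from 8: down 1 to 12, left 2 to 10, up 1 to 6, right 1 to 7, up 1 to 3, left 2 to 1, down 1 to 5 — 9 moves in all.
Check: order respected (6 at step 4, 3 at step 6).

8 -> 12 -> 11 -> 10 -> 6 -> 7 -> 3 -> 2 -> 1 -> 5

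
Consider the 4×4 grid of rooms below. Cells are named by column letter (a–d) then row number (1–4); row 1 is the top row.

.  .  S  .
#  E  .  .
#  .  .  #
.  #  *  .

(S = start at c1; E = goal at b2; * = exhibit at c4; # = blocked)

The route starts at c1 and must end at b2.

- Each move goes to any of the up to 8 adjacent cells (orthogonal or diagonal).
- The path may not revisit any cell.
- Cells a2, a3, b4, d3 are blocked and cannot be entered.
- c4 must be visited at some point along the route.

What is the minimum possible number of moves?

Any route passes through c4 somewhere between c1 and b2. Summing Chebyshev distances along the two legs (c1 → c4 → b2) gives a lower bound of 3 + 2 = 5 moves.
A route of 5 moves achieves this: c1 → c2 → b3 → c4 → c3 → b2.
Since 5 matches the lower bound, it is optimal.

5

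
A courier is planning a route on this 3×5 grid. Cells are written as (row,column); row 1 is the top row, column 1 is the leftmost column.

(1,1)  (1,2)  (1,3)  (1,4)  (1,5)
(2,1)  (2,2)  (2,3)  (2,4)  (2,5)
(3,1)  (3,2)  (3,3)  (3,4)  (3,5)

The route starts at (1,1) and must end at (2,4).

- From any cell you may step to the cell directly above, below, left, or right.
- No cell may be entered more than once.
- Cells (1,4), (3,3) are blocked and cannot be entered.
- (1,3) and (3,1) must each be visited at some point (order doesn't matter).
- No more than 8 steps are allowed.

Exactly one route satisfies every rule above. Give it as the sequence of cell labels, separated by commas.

Any route must reach (1,3) and (3,1) and still end at (2,4) within 8 moves, so the order of the required stops is forced.
Route from (1,1): down 2 to (3,1), right 1 to (3,2), up 2 to (1,2), right 1 to (1,3), down 1 to (2,3), right 1 to (2,4) — 8 moves in all.
Check: all required cells visited; 8 ≤ 8 moves.

(1,1), (2,1), (3,1), (3,2), (2,2), (1,2), (1,3), (2,3), (2,4)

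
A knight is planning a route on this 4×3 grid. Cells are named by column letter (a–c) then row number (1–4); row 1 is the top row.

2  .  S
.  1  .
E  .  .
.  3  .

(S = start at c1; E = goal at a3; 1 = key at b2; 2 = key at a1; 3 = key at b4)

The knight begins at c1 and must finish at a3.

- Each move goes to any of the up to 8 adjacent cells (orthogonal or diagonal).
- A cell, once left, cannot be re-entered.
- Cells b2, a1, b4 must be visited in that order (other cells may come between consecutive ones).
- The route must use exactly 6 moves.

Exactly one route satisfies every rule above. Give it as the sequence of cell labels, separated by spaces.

c1 b2 a1 a2 b3 b4 a3

The waypoints must appear in the order b2, a1, b4, with no cell reused.
Route from c1: down-left to b2, up-left to a1, down to a2, down-right to b3, down to b4, up-left to a3 — 6 moves in all.
Check: order respected (1 at step 1, 2 at step 2, 3 at step 5); 6 moves as required.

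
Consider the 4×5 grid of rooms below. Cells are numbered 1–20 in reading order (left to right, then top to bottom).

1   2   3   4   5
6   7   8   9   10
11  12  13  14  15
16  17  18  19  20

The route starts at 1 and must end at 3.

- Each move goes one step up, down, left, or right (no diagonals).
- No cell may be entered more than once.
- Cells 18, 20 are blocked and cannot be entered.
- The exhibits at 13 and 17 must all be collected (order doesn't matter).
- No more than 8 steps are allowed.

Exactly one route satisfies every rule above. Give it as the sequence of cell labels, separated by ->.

The budget equals the shortest possible length, so every move has to be on a shortest route through the required cells.
Route from 1: down 3 to 16, right 1 to 17, up 1 to 12, right 1 to 13, up 2 to 3 — 8 moves in all.
Check: all required cells visited; 8 ≤ 8 moves.

1 -> 6 -> 11 -> 16 -> 17 -> 12 -> 13 -> 8 -> 3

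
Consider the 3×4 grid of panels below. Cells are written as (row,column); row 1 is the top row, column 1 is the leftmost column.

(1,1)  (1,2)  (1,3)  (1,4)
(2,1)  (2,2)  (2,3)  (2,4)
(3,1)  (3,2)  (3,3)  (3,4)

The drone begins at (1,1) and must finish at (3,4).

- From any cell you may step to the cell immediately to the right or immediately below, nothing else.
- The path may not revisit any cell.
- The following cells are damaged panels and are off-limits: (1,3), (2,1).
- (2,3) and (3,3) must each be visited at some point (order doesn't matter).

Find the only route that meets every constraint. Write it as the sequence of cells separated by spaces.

Moves only go right or down, so the column and row indices never decrease.
Route from (1,1): right to (1,2), down to (2,2), right to (2,3), down to (3,3), right to (3,4) — 5 moves in all.
Check: all required cells visited.

(1,1) (1,2) (2,2) (2,3) (3,3) (3,4)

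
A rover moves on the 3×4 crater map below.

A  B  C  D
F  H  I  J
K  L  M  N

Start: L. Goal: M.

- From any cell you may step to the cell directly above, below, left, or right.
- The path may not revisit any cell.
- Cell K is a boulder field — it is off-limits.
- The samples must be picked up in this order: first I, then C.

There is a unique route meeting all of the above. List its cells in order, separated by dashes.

The waypoints must appear in the order I, C, with no cell reused.
Route from L: up to H, right to I, up to C, right to D, 2× down (reaching N), left to M — 7 moves in all.
Check: order respected (I at step 2, C at step 3).

L - H - I - C - D - J - N - M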